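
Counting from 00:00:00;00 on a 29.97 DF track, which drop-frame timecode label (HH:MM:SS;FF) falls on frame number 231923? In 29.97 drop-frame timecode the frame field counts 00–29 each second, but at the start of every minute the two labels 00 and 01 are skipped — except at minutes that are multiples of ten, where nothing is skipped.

02:08:58;15

Each 10-minute DF block holds 10 × 60 × 30 − 9 × 2 = 17982 frames. 231923 ÷ 17982 → 12 full blocks, remainder 16139.
Within the partial block the first minute is 1800 frames and each further minute 1798, so 8 further minute boundaries passed. Total skipped labels = 18 × 12 + 2 × 8 = 232.
Non-drop label index = 231923 + 232 = 232155; at 30 labels/s that is 02:08:58:15, i.e. DF 02:08:58;15.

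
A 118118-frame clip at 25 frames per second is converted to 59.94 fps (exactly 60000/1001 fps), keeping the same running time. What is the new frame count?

Target frames = source frames × (target rate / source rate) = 118118 × (60000/1001)/(25) = 118118 × 2400/1001 = 283200.

283200 frames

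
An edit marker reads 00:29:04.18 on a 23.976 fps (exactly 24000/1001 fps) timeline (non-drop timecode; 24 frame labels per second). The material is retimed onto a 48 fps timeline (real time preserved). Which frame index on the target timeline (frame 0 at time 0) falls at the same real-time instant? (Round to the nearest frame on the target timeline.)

frame 83832

Source frame index: (0×3600 + 29×60 + 4) × 24 + 18 = 41874.
Real time: 41874 / (24000/1001) = 6985979/4000 s.
Target frame: (6985979/4000) × (48) = 20957937/250 ≈ 83831.748 → 83832.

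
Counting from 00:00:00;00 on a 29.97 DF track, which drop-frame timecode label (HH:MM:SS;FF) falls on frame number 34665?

Ten DF minutes hold 17982 frames, so frame 34665 lies in block 1 (frames 17982–35963) with 16683 frames into that block.
The block's first minute is 1800 frames and the rest 1798 each; 16683 frames reaches minute 9, so 1 × 18 + 9 × 2 = 36 labels have been skipped so far.
Adding those back, label number 34665 + 36 = 34701 at 30 labels/s is 1156 s + 21 f = 0 h 19 min 16 s frame 21, i.e. 00:19:16;21.

00:19:16;21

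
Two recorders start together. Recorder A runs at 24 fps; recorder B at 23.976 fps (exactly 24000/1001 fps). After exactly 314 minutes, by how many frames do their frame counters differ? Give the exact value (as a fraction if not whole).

452160/1001 frames

314 min = 18840 s.
A emits 24 × 18840 = 452160 frames; B emits 24000/1001 × 18840 = 452160000/1001.
Difference = 452160/1001 frames (≈ 451.7083); B is behind A.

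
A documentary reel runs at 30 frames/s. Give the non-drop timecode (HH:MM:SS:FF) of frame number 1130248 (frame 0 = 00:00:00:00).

10:27:54:28

1130248 ÷ 30 = 37674 full seconds, remainder 28 frames.
37674 s = 10 h 27 min 54 s.
Timecode: 10:27:54:28.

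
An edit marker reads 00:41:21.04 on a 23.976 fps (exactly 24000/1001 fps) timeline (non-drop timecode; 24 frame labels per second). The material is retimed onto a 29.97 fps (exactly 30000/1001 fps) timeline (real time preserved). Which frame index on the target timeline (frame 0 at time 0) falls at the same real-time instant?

frame 74435

Source frame index: (0×3600 + 41×60 + 21) × 24 + 4 = 59548.
Real time: 59548 / (24000/1001) = 14901887/6000 s.
Target frame: (14901887/6000) × (30000/1001) = 74435.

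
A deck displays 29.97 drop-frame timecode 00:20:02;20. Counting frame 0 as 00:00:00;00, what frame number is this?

As if non-drop at 30 labels/s: (0 × 3600 + 20 × 60 + 2) × 30 + 20 = 36080.
Minute boundaries passed: 20; those not divisible by 10: 20 − 2 = 18; dropped labels = 2 × 18 = 36.
Actual frame index = 36080 − 36 = 36044.

36044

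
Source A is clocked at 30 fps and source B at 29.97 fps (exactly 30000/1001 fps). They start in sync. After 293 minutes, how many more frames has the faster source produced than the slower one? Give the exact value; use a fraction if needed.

527400/1001 frames

293 min = 17580 s.
A emits 30 × 17580 = 527400 frames; B emits 30000/1001 × 17580 = 527400000/1001.
Difference = 527400/1001 frames (≈ 526.8731); B is behind A.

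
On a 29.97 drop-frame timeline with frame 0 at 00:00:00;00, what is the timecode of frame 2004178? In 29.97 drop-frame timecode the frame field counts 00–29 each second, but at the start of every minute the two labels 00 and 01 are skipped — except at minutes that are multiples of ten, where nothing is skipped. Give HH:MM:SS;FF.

Each 10-minute DF block holds 10 × 60 × 30 − 9 × 2 = 17982 frames. 2004178 ÷ 17982 → 111 full blocks, remainder 8176.
Within the partial block the first minute is 1800 frames and each further minute 1798, so 4 further minute boundaries passed. Total skipped labels = 18 × 111 + 2 × 4 = 2006.
Non-drop label index = 2004178 + 2006 = 2006184; at 30 labels/s that is 18:34:32:24, i.e. DF 18:34:32;24.

18:34:32;24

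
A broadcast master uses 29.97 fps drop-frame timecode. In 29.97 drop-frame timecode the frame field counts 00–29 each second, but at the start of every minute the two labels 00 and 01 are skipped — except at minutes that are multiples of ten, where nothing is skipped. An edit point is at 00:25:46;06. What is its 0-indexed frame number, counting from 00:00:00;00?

46340

As if non-drop at 30 labels/s: (0 × 3600 + 25 × 60 + 46) × 30 + 6 = 46386.
Minute boundaries passed: 25; those not divisible by 10: 25 − 2 = 23; dropped labels = 2 × 23 = 46.
Actual frame index = 46386 − 46 = 46340.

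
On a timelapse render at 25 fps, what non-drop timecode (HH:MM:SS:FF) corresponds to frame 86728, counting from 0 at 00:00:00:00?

86728 ÷ 25 = 3469 full seconds, remainder 3 frames.
3469 s = 0 h 57 min 49 s.
Timecode: 00:57:49:03.

00:57:49:03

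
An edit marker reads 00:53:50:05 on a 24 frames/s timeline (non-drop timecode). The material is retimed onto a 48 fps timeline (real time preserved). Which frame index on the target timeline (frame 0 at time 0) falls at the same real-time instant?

frame 155050

Source frame index: (0×3600 + 53×60 + 50) × 24 + 5 = 77525.
Real time: 77525 / (24) = 77525/24 s.
Target frame: (77525/24) × (48) = 155050.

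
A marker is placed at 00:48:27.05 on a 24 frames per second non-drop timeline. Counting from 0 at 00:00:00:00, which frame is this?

frame 69773

Total seconds to the label: (0 × 3600 + 48 × 60 + 27) = 2907.
Frame index = 2907 × 24 + 5 = 69773.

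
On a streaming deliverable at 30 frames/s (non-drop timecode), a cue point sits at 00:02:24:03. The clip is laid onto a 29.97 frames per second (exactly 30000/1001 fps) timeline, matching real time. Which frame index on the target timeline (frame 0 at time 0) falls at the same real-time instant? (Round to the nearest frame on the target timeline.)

frame 4319

Source frame index: (0×3600 + 2×60 + 24) × 30 + 3 = 4323.
Real time: 4323 / (30) = 1441/10 s.
Target frame: (1441/10) × (30000/1001) = 393000/91 ≈ 4318.681 → 4319.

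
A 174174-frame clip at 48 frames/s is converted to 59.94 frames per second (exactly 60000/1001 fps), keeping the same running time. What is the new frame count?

217500 frames

Target frames = source frames × (target rate / source rate) = 174174 × (60000/1001)/(48) = 174174 × 1250/1001 = 217500.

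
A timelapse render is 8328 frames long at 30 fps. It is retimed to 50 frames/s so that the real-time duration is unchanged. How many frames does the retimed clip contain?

13880 frames

Target frames = source frames × (target rate / source rate) = 8328 × (50)/(30) = 8328 × 5/3 = 13880.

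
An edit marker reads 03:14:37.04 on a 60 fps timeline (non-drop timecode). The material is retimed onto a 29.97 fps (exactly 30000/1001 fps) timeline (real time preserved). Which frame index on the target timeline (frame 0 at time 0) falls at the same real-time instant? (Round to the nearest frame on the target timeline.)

Source frame index: (3×3600 + 14×60 + 37) × 60 + 4 = 700624.
Real time: 700624 / (60) = 175156/15 s.
Target frame: (175156/15) × (30000/1001) = 350312000/1001 ≈ 349962.038 → 349962.

frame 349962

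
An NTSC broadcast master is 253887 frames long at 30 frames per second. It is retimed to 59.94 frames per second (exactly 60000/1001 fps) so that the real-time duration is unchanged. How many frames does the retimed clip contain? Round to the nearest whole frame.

Frames at target rate = 253887 × (60000/1001) / (30) = 507774000/1001 ≈ 507266.733.
Nearest whole frame: 507267.

507267 frames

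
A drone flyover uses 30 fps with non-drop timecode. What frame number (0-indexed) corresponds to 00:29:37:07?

Total seconds to the label: (0 × 3600 + 29 × 60 + 37) = 1777.
Frame index = 1777 × 30 + 7 = 53317.

53317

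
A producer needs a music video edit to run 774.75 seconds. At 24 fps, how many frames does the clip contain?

Frames = 774.75 × 24 = 18594.

18594 frames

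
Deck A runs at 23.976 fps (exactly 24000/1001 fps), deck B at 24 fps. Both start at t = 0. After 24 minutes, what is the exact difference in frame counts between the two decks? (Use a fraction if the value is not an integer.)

34560/1001 frames

24 min = 1440 s.
A emits 24000/1001 × 1440 = 34560000/1001 frames; B emits 24 × 1440 = 34560.
Difference = 34560/1001 frames (≈ 34.5255); B is ahead of A.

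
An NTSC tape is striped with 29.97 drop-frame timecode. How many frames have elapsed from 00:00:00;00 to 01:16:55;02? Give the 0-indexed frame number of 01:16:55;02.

138314

Complete 10-minute blocks: 7, each 17982 frames → 125874.
Remaining 6 whole minutes in the current block: 1800 + 5 × 1798 = 10790 frames.
Within the current minute: 55 × 30 + 2 − 2 = 1650 (labels ;00/;01 skipped at this minute). Total = 125874 + 10790 + 1650 = 138314.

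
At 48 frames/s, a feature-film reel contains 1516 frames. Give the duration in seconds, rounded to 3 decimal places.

Running time = 1516 × 1/48 = 379/12 s ≈ 31.583 s.

31.583 seconds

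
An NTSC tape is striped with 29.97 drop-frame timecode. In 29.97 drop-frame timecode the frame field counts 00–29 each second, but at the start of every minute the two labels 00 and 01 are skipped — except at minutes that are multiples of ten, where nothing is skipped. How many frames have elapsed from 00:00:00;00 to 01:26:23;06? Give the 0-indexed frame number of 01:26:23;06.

As if non-drop at 30 labels/s: (1 × 3600 + 26 × 60 + 23) × 30 + 6 = 155496.
Minute boundaries passed: 86; those not divisible by 10: 86 − 8 = 78; dropped labels = 2 × 78 = 156.
Actual frame index = 155496 − 156 = 155340.

155340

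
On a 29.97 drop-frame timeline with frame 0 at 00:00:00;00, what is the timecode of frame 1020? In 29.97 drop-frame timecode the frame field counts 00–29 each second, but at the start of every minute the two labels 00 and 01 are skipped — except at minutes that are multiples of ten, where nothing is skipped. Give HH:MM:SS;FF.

Ten DF minutes hold 17982 frames, so frame 1020 lies in block 0 (frames 0–17981) with 1020 frames into that block.
The block's first minute is 1800 frames and the rest 1798 each; 1020 frames reaches minute 0, so 0 × 18 + 0 × 2 = 0 labels have been skipped so far.
Adding those back, label number 1020 + 0 = 1020 at 30 labels/s is 34 s + 0 f = 0 h 0 min 34 s frame 0, i.e. 00:00:34;00.

00:00:34;00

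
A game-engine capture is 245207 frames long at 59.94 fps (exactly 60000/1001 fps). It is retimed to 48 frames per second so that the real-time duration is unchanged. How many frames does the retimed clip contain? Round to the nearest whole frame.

196362 frames

Frames at target rate = 245207 × (48) / (60000/1001) = 245452207/1250 ≈ 196361.766.
Nearest whole frame: 196362.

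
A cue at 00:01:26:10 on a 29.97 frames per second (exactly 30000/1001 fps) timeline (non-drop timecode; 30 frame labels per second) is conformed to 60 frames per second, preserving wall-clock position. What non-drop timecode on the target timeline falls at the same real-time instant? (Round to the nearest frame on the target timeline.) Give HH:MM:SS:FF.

Source frame index: (0×3600 + 1×60 + 26) × 30 + 10 = 2590.
Real time: 2590 / (30000/1001) = 259259/3000 s.
Target frame: (259259/3000) × (60) = 259259/50 ≈ 5185.180 → 5185.
At 60 labels/s: frame 5185 → 00:01:26:25.

00:01:26:25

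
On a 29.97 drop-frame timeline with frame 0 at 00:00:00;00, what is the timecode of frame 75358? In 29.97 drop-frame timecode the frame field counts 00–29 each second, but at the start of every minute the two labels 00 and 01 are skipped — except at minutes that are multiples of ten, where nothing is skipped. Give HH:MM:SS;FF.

Ten DF minutes hold 17982 frames, so frame 75358 lies in block 4 (frames 71928–89909) with 3430 frames into that block.
The block's first minute is 1800 frames and the rest 1798 each; 3430 frames reaches minute 1, so 4 × 18 + 1 × 2 = 74 labels have been skipped so far.
Adding those back, label number 75358 + 74 = 75432 at 30 labels/s is 2514 s + 12 f = 0 h 41 min 54 s frame 12, i.e. 00:41:54;12.

00:41:54;12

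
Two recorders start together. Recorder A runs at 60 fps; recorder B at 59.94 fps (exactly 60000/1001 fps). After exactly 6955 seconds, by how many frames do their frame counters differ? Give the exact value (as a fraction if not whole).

32100/77 frames

A emits 60 × 6955 = 417300 frames; B emits 60000/1001 × 6955 = 32100000/77.
Difference = 32100/77 frames (≈ 416.8831); B is behind A.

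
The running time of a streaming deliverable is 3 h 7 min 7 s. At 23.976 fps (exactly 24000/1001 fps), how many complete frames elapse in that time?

269178 frames

3 h 7 min 7 s = 11227 s.
Frames = 11227 × 24000/1001 = 269448000/1001 ≈ 269178.8212.
Complete frames: 269178.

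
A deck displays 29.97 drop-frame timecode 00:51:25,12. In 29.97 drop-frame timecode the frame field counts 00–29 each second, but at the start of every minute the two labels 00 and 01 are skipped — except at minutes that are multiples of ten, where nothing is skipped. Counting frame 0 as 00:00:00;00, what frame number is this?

92470

Complete 10-minute blocks: 5, each 17982 frames → 89910.
Remaining 1 whole minute in the current block: 1800 + 0 × 1798 = 1800 frames.
Within the current minute: 25 × 30 + 12 − 2 = 760 (labels ;00/;01 skipped at this minute). Total = 89910 + 1800 + 760 = 92470.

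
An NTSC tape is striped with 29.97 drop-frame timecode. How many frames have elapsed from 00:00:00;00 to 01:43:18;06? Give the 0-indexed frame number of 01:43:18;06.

185760

As if non-drop at 30 labels/s: (1 × 3600 + 43 × 60 + 18) × 30 + 6 = 185946.
Minute boundaries passed: 103; those not divisible by 10: 103 − 10 = 93; dropped labels = 2 × 93 = 186.
Actual frame index = 185946 − 186 = 185760.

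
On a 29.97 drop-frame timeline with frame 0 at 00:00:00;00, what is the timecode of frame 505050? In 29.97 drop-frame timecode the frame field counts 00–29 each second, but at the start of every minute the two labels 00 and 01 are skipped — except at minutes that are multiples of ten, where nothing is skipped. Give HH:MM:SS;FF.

04:40:51;24

Ten DF minutes hold 17982 frames, so frame 505050 lies in block 28 (frames 503496–521477) with 1554 frames into that block.
The block's first minute is 1800 frames and the rest 1798 each; 1554 frames reaches minute 0, so 28 × 18 + 0 × 2 = 504 labels have been skipped so far.
Adding those back, label number 505050 + 504 = 505554 at 30 labels/s is 16851 s + 24 f = 4 h 40 min 51 s frame 24, i.e. 04:40:51;24.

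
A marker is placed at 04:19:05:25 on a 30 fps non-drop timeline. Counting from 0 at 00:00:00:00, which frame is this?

466375

Total seconds to the label: (4 × 3600 + 19 × 60 + 5) = 15545.
Frame index = 15545 × 30 + 25 = 466375.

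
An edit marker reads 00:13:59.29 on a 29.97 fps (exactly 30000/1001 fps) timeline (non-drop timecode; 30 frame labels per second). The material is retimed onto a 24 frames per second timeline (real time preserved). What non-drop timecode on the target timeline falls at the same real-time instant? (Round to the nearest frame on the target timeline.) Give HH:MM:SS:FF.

Source frame index: (0×3600 + 13×60 + 59) × 30 + 29 = 25199.
Real time: 25199 / (30000/1001) = 25224199/30000 s.
Target frame: (25224199/30000) × (24) = 25224199/1250 ≈ 20179.359 → 20179.
At 24 labels/s: frame 20179 → 00:14:00:19.

00:14:00:19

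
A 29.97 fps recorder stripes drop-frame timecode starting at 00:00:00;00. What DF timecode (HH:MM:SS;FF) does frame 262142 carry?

02:25:46;24

Ten DF minutes hold 17982 frames, so frame 262142 lies in block 14 (frames 251748–269729) with 10394 frames into that block.
The block's first minute is 1800 frames and the rest 1798 each; 10394 frames reaches minute 5, so 14 × 18 + 5 × 2 = 262 labels have been skipped so far.
Adding those back, label number 262142 + 262 = 262404 at 30 labels/s is 8746 s + 24 f = 2 h 25 min 46 s frame 24, i.e. 02:25:46;24.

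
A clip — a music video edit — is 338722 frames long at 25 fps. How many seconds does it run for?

Running time = 338722 / (25) = 13548.88 s.

13548.88 seconds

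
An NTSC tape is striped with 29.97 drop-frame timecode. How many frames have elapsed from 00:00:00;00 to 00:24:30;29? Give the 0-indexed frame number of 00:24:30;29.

As if non-drop at 30 labels/s: (0 × 3600 + 24 × 60 + 30) × 30 + 29 = 44129.
Minute boundaries passed: 24; those not divisible by 10: 24 − 2 = 22; dropped labels = 2 × 22 = 44.
Actual frame index = 44129 − 44 = 44085.

44085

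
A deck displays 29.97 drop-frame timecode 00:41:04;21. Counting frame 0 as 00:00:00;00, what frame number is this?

Complete 10-minute blocks: 4, each 17982 frames → 71928.
Remaining 1 whole minute in the current block: 1800 + 0 × 1798 = 1800 frames.
Within the current minute: 4 × 30 + 21 − 2 = 139 (labels ;00/;01 skipped at this minute). Total = 71928 + 1800 + 139 = 73867.

73867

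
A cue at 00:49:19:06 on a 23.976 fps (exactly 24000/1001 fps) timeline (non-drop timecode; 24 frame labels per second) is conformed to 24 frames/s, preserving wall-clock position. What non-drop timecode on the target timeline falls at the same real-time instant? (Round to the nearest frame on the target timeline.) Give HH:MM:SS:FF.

Source frame index: (0×3600 + 49×60 + 19) × 24 + 6 = 71022.
Real time: 71022 / (24000/1001) = 11848837/4000 s.
Target frame: (11848837/4000) × (24) = 35546511/500 ≈ 71093.022 → 71093.
At 24 labels/s: frame 71093 → 00:49:22:05.

00:49:22:05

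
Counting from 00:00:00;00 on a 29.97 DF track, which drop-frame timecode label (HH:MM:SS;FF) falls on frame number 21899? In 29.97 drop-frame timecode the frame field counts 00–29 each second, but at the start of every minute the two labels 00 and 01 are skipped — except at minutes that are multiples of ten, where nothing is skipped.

00:12:10;21

Each 10-minute DF block holds 10 × 60 × 30 − 9 × 2 = 17982 frames. 21899 ÷ 17982 → 1 full block, remainder 3917.
Within the partial block the first minute is 1800 frames and each further minute 1798, so 2 further minute boundaries passed. Total skipped labels = 18 × 1 + 2 × 2 = 22.
Non-drop label index = 21899 + 22 = 21921; at 30 labels/s that is 00:12:10:21, i.e. DF 00:12:10;21.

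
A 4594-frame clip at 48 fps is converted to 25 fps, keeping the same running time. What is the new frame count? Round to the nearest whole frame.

Frames at target rate = 4594 × (25) / (48) = 57425/24 ≈ 2392.708.
Nearest whole frame: 2393.

2393 frames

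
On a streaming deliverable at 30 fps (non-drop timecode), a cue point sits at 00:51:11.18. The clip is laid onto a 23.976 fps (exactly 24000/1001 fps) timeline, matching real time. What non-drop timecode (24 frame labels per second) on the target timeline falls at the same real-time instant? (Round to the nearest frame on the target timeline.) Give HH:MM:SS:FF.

Source frame index: (0×3600 + 51×60 + 11) × 30 + 18 = 92148.
Real time: 92148 / (30) = 15358/5 s.
Target frame: (15358/5) × (24000/1001) = 10531200/143 ≈ 73644.755 → 73645.
At 24 labels/s: frame 73645 → 00:51:08:13.

00:51:08:13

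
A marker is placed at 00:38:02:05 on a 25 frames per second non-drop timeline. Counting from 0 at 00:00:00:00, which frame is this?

57055

Total seconds to the label: (0 × 3600 + 38 × 60 + 2) = 2282.
Frame index = 2282 × 25 + 5 = 57055.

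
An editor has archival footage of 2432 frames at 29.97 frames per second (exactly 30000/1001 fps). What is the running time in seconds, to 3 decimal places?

81.148 seconds

Running time = 2432 × 1001/30000 = 152152/1875 s ≈ 81.148 s.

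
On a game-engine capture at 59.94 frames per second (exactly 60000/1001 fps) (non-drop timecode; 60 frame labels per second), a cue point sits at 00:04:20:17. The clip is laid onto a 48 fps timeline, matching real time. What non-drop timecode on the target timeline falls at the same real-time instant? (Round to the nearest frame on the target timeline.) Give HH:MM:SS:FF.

Source frame index: (0×3600 + 4×60 + 20) × 60 + 17 = 15617.
Real time: 15617 / (60000/1001) = 15632617/60000 s.
Target frame: (15632617/60000) × (48) = 15632617/1250 ≈ 12506.094 → 12506.
At 48 labels/s: frame 12506 → 00:04:20:26.

00:04:20:26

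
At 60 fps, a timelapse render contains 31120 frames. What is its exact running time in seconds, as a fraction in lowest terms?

1556/3 seconds

Running time = 31120 ÷ (60) = 31120 × 1/60 = 1556/3 s.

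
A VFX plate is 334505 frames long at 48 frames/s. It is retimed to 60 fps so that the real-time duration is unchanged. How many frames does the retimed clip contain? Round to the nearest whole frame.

418131 frames

Frames at target rate = 334505 × (60) / (48) = 1672525/4 ≈ 418131.250.
Nearest whole frame: 418131.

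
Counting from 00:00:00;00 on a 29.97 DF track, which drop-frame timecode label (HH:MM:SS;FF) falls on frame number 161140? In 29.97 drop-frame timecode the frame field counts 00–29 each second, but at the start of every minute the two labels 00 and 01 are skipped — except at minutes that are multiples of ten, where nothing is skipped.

01:29:36;22

Ten DF minutes hold 17982 frames, so frame 161140 lies in block 8 (frames 143856–161837) with 17284 frames into that block.
The block's first minute is 1800 frames and the rest 1798 each; 17284 frames reaches minute 9, so 8 × 18 + 9 × 2 = 162 labels have been skipped so far.
Adding those back, label number 161140 + 162 = 161302 at 30 labels/s is 5376 s + 22 f = 1 h 29 min 36 s frame 22, i.e. 01:29:36;22.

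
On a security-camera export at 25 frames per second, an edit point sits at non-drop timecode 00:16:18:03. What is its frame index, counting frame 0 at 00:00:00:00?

Total seconds to the label: (0 × 3600 + 16 × 60 + 18) = 978.
Frame index = 978 × 25 + 3 = 24453.

24453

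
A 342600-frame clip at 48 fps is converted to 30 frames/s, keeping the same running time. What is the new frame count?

214125 frames

Target frames = source frames × (target rate / source rate) = 342600 × (30)/(48) = 342600 × 5/8 = 214125.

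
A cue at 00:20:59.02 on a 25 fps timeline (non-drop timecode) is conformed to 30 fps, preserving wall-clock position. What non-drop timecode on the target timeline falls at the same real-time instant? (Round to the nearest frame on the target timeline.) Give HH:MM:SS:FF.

00:20:59:02

Source frame index: (0×3600 + 20×60 + 59) × 25 + 2 = 31477.
Real time: 31477 / (25) = 31477/25 s.
Target frame: (31477/25) × (30) = 188862/5 ≈ 37772.400 → 37772.
At 30 labels/s: frame 37772 → 00:20:59:02.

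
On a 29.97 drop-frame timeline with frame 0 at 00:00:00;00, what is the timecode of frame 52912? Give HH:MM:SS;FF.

00:29:25;16

Ten DF minutes hold 17982 frames, so frame 52912 lies in block 2 (frames 35964–53945) with 16948 frames into that block.
The block's first minute is 1800 frames and the rest 1798 each; 16948 frames reaches minute 9, so 2 × 18 + 9 × 2 = 54 labels have been skipped so far.
Adding those back, label number 52912 + 54 = 52966 at 30 labels/s is 1765 s + 16 f = 0 h 29 min 25 s frame 16, i.e. 00:29:25;16.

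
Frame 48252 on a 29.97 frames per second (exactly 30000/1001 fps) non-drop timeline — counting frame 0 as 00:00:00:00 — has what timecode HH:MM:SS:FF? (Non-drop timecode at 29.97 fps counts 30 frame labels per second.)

48252 ÷ 30 = 1608 full seconds, remainder 12 frames.
1608 s = 0 h 26 min 48 s.
Timecode: 00:26:48:12.

00:26:48:12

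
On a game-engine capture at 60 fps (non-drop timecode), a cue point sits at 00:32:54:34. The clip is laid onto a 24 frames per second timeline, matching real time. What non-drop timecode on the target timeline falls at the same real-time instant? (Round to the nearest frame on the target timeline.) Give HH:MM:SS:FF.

00:32:54:14

Source frame index: (0×3600 + 32×60 + 54) × 60 + 34 = 118474.
Real time: 118474 / (60) = 59237/30 s.
Target frame: (59237/30) × (24) = 236948/5 ≈ 47389.600 → 47390.
At 24 labels/s: frame 47390 → 00:32:54:14.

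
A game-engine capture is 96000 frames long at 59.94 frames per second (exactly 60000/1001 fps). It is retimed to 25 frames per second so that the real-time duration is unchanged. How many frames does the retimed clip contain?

Target frames = source frames × (target rate / source rate) = 96000 × (25)/(60000/1001) = 96000 × 1001/2400 = 40040.

40040 frames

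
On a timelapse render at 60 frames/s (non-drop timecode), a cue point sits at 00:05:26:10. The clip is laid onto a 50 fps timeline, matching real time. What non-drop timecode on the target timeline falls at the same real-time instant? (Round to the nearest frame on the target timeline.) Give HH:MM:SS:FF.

00:05:26:08

Source frame index: (0×3600 + 5×60 + 26) × 60 + 10 = 19570.
Real time: 19570 / (60) = 1957/6 s.
Target frame: (1957/6) × (50) = 48925/3 ≈ 16308.333 → 16308.
At 50 labels/s: frame 16308 → 00:05:26:08.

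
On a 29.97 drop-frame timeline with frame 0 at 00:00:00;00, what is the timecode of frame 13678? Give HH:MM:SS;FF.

00:07:36;12

Each 10-minute DF block holds 10 × 60 × 30 − 9 × 2 = 17982 frames. 13678 ÷ 17982 → 0 full blocks, remainder 13678.
Within the partial block the first minute is 1800 frames and each further minute 1798, so 7 further minute boundaries passed. Total skipped labels = 18 × 0 + 2 × 7 = 14.
Non-drop label index = 13678 + 14 = 13692; at 30 labels/s that is 00:07:36:12, i.e. DF 00:07:36;12.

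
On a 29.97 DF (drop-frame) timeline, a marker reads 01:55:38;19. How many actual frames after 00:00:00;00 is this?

Complete 10-minute blocks: 11, each 17982 frames → 197802.
Remaining 5 whole minutes in the current block: 1800 + 4 × 1798 = 8992 frames.
Within the current minute: 38 × 30 + 19 − 2 = 1157 (labels ;00/;01 skipped at this minute). Total = 197802 + 8992 + 1157 = 207951.

207951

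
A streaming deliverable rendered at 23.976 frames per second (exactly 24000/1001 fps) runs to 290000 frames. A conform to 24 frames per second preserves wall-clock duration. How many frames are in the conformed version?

Target frames = source frames × (target rate / source rate) = 290000 × (24)/(24000/1001) = 290000 × 1001/1000 = 290290.

290290 frames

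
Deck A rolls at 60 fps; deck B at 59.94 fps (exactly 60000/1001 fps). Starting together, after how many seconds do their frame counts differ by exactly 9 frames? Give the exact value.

The gap grows by |60000/1001 − 60| = 60/1001 frames per second.
Time for a 9-frame gap: 9 ÷ (60/1001) = 150.15 s.

150.15 seconds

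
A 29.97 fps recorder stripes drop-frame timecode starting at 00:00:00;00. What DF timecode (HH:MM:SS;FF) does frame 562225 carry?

Ten DF minutes hold 17982 frames, so frame 562225 lies in block 31 (frames 557442–575423) with 4783 frames into that block.
The block's first minute is 1800 frames and the rest 1798 each; 4783 frames reaches minute 2, so 31 × 18 + 2 × 2 = 562 labels have been skipped so far.
Adding those back, label number 562225 + 562 = 562787 at 30 labels/s is 18759 s + 17 f = 5 h 12 min 39 s frame 17, i.e. 05:12:39;17.

05:12:39;17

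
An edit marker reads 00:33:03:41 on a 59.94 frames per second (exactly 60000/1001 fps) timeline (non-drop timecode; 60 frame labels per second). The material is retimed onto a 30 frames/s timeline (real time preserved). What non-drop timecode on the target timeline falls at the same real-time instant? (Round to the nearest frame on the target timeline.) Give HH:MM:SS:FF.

Source frame index: (0×3600 + 33×60 + 3) × 60 + 41 = 119021.
Real time: 119021 / (60000/1001) = 119140021/60000 s.
Target frame: (119140021/60000) × (30) = 119140021/2000 ≈ 59570.010 → 59570.
At 30 labels/s: frame 59570 → 00:33:05:20.

00:33:05:20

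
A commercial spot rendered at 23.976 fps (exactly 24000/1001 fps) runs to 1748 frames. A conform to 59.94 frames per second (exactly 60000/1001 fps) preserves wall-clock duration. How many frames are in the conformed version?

Frames at target rate = 1748 × (60000/1001) / (24000/1001) = 4370.

4370 frames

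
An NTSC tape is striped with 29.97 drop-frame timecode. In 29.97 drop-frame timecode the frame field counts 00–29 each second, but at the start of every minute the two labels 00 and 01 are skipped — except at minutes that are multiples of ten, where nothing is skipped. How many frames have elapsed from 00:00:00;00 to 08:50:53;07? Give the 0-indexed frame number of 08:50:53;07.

954643

As if non-drop at 30 labels/s: (8 × 3600 + 50 × 60 + 53) × 30 + 7 = 955597.
Minute boundaries passed: 530; those not divisible by 10: 530 − 53 = 477; dropped labels = 2 × 477 = 954.
Actual frame index = 955597 − 954 = 954643.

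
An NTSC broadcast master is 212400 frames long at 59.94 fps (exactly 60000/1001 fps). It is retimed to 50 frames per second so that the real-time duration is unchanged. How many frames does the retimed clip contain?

177177 frames

Target frames = source frames × (target rate / source rate) = 212400 × (50)/(60000/1001) = 212400 × 1001/1200 = 177177.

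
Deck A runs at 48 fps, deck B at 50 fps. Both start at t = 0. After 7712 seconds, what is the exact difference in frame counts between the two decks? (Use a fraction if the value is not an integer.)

15424 frames

A emits 48 × 7712 = 370176 frames; B emits 50 × 7712 = 385600.
Difference = 15424 frames; B is ahead of A.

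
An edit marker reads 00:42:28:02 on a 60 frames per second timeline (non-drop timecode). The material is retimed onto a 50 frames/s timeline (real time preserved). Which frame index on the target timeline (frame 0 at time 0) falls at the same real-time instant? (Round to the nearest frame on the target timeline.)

frame 127402

Source frame index: (0×3600 + 42×60 + 28) × 60 + 2 = 152882.
Real time: 152882 / (60) = 76441/30 s.
Target frame: (76441/30) × (50) = 382205/3 ≈ 127401.667 → 127402.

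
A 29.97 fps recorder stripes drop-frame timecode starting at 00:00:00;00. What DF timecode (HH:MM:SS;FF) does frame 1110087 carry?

10:17:19;29

Each 10-minute DF block holds 10 × 60 × 30 − 9 × 2 = 17982 frames. 1110087 ÷ 17982 → 61 full blocks, remainder 13185.
Within the partial block the first minute is 1800 frames and each further minute 1798, so 7 further minute boundaries passed. Total skipped labels = 18 × 61 + 2 × 7 = 1112.
Non-drop label index = 1110087 + 1112 = 1111199; at 30 labels/s that is 10:17:19:29, i.e. DF 10:17:19;29.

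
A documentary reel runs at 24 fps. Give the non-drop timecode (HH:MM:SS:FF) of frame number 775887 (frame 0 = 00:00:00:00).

775887 ÷ 24 = 32328 full seconds, remainder 15 frames.
32328 s = 8 h 58 min 48 s.
Timecode: 08:58:48:15.

08:58:48:15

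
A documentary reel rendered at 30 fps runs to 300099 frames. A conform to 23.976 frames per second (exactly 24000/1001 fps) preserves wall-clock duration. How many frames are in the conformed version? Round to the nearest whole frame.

239839 frames

Frames at target rate = 300099 × (24000/1001) / (30) = 240079200/1001 ≈ 239839.361.
Nearest whole frame: 239839.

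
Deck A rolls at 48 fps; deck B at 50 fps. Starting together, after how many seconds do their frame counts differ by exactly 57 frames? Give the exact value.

28.5 seconds

The gap grows by |50 − 48| = 2 frames per second.
Time for a 57-frame gap: 57 ÷ (2) = 28.5 s.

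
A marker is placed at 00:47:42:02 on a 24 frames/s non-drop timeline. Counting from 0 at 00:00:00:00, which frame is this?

Total seconds to the label: (0 × 3600 + 47 × 60 + 42) = 2862.
Frame index = 2862 × 24 + 2 = 68690.

68690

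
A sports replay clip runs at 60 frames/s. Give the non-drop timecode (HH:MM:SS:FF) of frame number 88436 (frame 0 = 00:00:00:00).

00:24:33:56

88436 ÷ 60 = 1473 full seconds, remainder 56 frames.
1473 s = 0 h 24 min 33 s.
Timecode: 00:24:33:56.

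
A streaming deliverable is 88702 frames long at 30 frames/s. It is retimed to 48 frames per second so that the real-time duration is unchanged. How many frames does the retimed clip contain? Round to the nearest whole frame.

Frames at target rate = 88702 × (48) / (30) = 709616/5 ≈ 141923.200.
Nearest whole frame: 141923.

141923 frames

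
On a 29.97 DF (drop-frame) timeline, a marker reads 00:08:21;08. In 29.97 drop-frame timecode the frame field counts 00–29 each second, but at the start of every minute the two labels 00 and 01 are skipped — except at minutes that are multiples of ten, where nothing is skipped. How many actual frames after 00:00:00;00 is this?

As if non-drop at 30 labels/s: (0 × 3600 + 8 × 60 + 21) × 30 + 8 = 15038.
Minute boundaries passed: 8; those not divisible by 10: 8 − 0 = 8; dropped labels = 2 × 8 = 16.
Actual frame index = 15038 − 16 = 15022.

15022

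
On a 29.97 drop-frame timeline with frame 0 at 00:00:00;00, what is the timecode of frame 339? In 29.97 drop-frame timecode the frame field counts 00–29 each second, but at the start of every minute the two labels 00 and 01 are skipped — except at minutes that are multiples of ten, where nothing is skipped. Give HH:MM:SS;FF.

Each 10-minute DF block holds 10 × 60 × 30 − 9 × 2 = 17982 frames. 339 ÷ 17982 → 0 full blocks, remainder 339.
Within the partial block the first minute is 1800 frames and each further minute 1798, so 0 further minute boundaries passed. Total skipped labels = 18 × 0 + 2 × 0 = 0.
Non-drop label index = 339 + 0 = 339; at 30 labels/s that is 00:00:11:09, i.e. DF 00:00:11;09.

00:00:11;09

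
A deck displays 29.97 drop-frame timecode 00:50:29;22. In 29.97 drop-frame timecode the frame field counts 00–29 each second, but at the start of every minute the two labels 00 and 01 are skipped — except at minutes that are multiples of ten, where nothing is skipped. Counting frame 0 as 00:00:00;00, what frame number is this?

As if non-drop at 30 labels/s: (0 × 3600 + 50 × 60 + 29) × 30 + 22 = 90892.
Minute boundaries passed: 50; those not divisible by 10: 50 − 5 = 45; dropped labels = 2 × 45 = 90.
Actual frame index = 90892 − 90 = 90802.

90802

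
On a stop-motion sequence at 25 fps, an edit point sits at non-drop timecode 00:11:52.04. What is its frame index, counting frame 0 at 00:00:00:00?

Total seconds to the label: (0 × 3600 + 11 × 60 + 52) = 712.
Frame index = 712 × 25 + 4 = 17804.

17804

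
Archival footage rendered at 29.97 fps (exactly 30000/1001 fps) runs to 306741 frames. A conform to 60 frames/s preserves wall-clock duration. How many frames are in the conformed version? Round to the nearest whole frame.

614095 frames

Frames at target rate = 306741 × (60) / (30000/1001) = 307047741/500 ≈ 614095.482.
Nearest whole frame: 614095.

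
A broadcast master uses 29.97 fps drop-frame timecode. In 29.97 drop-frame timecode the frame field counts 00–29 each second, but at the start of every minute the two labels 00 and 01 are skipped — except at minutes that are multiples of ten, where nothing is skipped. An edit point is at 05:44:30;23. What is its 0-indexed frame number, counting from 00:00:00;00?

Complete 10-minute blocks: 34, each 17982 frames → 611388.
Remaining 4 whole minutes in the current block: 1800 + 3 × 1798 = 7194 frames.
Within the current minute: 30 × 30 + 23 − 2 = 921 (labels ;00/;01 skipped at this minute). Total = 611388 + 7194 + 921 = 619503.

619503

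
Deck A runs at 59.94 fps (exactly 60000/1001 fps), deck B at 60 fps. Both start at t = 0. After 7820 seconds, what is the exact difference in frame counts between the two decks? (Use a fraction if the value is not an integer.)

A emits 60000/1001 × 7820 = 469200000/1001 frames; B emits 60 × 7820 = 469200.
Difference = 469200/1001 frames (≈ 468.7313); B is ahead of A.

469200/1001 frames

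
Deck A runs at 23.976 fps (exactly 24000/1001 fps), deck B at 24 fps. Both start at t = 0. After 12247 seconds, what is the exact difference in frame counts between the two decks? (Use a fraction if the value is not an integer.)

293928/1001 frames

A emits 24000/1001 × 12247 = 293928000/1001 frames; B emits 24 × 12247 = 293928.
Difference = 293928/1001 frames (≈ 293.6344); B is ahead of A.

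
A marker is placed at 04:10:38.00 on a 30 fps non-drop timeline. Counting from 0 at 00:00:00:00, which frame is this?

frame 451140

Total seconds to the label: (4 × 3600 + 10 × 60 + 38) = 15038.
Frame index = 15038 × 30 + 0 = 451140.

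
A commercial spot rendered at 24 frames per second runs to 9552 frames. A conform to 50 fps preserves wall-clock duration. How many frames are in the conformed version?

19900 frames

Target frames = source frames × (target rate / source rate) = 9552 × (50)/(24) = 9552 × 25/12 = 19900.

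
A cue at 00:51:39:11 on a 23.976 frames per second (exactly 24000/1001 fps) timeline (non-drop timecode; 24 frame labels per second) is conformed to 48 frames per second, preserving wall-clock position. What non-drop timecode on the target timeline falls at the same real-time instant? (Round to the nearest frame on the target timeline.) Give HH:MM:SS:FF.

Source frame index: (0×3600 + 51×60 + 39) × 24 + 11 = 74387.
Real time: 74387 / (24000/1001) = 74461387/24000 s.
Target frame: (74461387/24000) × (48) = 74461387/500 ≈ 148922.774 → 148923.
At 48 labels/s: frame 148923 → 00:51:42:27.

00:51:42:27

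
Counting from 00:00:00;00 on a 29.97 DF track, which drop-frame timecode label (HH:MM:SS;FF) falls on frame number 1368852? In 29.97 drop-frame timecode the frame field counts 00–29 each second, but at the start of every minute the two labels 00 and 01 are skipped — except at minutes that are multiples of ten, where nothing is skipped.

12:41:14;02

Ten DF minutes hold 17982 frames, so frame 1368852 lies in block 76 (frames 1366632–1384613) with 2220 frames into that block.
The block's first minute is 1800 frames and the rest 1798 each; 2220 frames reaches minute 1, so 76 × 18 + 1 × 2 = 1370 labels have been skipped so far.
Adding those back, label number 1368852 + 1370 = 1370222 at 30 labels/s is 45674 s + 2 f = 12 h 41 min 14 s frame 2, i.e. 12:41:14;02.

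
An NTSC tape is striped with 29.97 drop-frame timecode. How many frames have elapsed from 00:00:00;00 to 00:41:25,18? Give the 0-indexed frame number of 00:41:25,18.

Complete 10-minute blocks: 4, each 17982 frames → 71928.
Remaining 1 whole minute in the current block: 1800 + 0 × 1798 = 1800 frames.
Within the current minute: 25 × 30 + 18 − 2 = 766 (labels ;00/;01 skipped at this minute). Total = 71928 + 1800 + 766 = 74494.

74494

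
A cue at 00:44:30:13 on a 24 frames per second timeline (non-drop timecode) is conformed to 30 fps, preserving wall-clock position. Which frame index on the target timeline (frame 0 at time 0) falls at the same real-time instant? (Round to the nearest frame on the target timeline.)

frame 80116

Source frame index: (0×3600 + 44×60 + 30) × 24 + 13 = 64093.
Real time: 64093 / (24) = 64093/24 s.
Target frame: (64093/24) × (30) = 320465/4 ≈ 80116.250 → 80116.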